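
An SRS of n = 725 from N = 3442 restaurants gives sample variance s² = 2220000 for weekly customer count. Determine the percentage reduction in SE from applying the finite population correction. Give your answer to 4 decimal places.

11.1537

f = n/N = 725/3442 = 0.21063335.
SE_no-fpc = √(s²/n) = 55.335964; SE_fpc = √((1−f)s²/n) = 49.163962.
Ratio = √(1−f) = 0.88846308. Reduction = 100·(1 − 0.88846308) = 11.1537%.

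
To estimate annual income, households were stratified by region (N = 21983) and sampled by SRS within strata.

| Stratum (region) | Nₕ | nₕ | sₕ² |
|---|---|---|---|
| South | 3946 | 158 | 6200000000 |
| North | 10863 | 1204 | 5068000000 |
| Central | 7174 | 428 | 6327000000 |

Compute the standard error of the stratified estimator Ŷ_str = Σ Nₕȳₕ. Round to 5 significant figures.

4.1757 × 10^7

Var(Ŷ_str) = Σₕ Nₕ²(1 − fₕ)sₕ²/nₕ.
South: 3946²·(1 − 158/3946)·6200000000/158 = 5.8654543 × 10^14.
North: 10863²·(1 − 1204/10863)·5068000000/1204 = 4.4166406 × 10^14.
Central: 7174²·(1 − 428/7174)·6327000000/428 = 7.1542115 × 10^14.
Sum = 1.7436306 × 10^15.
SE = √(1.7436306 × 10^15) = 4.1757 × 10^7.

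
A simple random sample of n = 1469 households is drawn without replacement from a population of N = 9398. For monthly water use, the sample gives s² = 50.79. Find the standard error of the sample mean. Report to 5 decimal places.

Under SRS without replacement, Var(ȳ) = (1 − f)·s²/n with f = n/N = 1469/9398 = 0.15630985.
Var(ȳ) = (1 − 0.15630985)·50.79/1469 = 0.84369015·0.034574541 = 0.029170199.
SE(ȳ) = √(0.029170199) = 0.17079.

0.17079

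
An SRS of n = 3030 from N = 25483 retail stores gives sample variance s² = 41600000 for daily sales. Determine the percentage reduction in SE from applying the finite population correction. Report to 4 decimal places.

6.1332

f = n/N = 3030/25483 = 0.11890280.
SE_no-fpc = √(s²/n) = 117.17241; SE_fpc = √((1−f)s²/n) = 109.98596.
Ratio = √(1−f) = 0.93866778. Reduction = 100·(1 − 0.93866778) = 6.1332%.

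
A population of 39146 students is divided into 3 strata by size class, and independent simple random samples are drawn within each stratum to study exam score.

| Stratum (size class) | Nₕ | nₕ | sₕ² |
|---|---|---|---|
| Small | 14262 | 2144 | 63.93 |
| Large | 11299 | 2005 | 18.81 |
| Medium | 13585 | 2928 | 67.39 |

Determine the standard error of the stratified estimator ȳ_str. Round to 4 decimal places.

0.0786

Var(ȳ_str) = Σₕ Wₕ²(1 − fₕ)sₕ²/nₕ with Wₕ = Nₕ/N, N = 39146.
Small: Wₕ = 0.36432841; term = 0.36432841²·(1 − 0.15032955)·63.93/2144 = 0.0033629199.
Large: Wₕ = 0.28863741; term = 0.28863741²·(1 − 0.17744933)·18.81/2005 = 6.4289835 × 10^-4.
Medium: Wₕ = 0.34703418; term = 0.34703418²·(1 − 0.21553184)·67.39/2928 = 0.0021744239.
Sum = 0.0061802422.
SE = √(0.0061802422) = 0.0786.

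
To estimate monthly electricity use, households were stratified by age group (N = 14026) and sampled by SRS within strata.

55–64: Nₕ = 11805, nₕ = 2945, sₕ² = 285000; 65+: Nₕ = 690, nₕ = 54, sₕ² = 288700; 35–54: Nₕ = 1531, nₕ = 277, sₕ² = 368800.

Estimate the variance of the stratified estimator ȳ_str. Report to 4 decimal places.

76.3699

Var(ȳ_str) = Σₕ Wₕ²(1 − fₕ)sₕ²/nₕ with Wₕ = Nₕ/N, N = 14026.
55–64: Wₕ = 0.84165122; term = 0.84165122²·(1 − 0.24947056)·285000/2945 = 51.450738.
65+: Wₕ = 0.04919435; term = 0.04919435²·(1 − 0.07826087)·288700/54 = 11.925911.
35–54: Wₕ = 0.10915443; term = 0.10915443²·(1 − 0.18092750)·368800/277 = 12.993202.
Sum = 76.369851.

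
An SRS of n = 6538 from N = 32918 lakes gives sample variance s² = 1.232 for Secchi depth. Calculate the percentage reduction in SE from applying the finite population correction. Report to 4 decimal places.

10.4799

f = n/N = 6538/32918 = 0.19861474.
SE_no-fpc = √(s²/n) = 0.01372723; SE_fpc = √((1−f)s²/n) = 0.012288633.
Ratio = √(1−f) = 0.89520124. Reduction = 100·(1 − 0.89520124) = 10.4799%.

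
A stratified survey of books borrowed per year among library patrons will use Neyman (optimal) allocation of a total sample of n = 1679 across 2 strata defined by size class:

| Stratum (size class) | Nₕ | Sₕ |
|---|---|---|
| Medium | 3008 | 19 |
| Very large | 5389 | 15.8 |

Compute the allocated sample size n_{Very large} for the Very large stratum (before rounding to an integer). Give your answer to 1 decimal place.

Neyman allocation: nₕ = n·NₕSₕ / Σⱼ NⱼSⱼ.
Σ NⱼSⱼ = 3008·19 + 5389·15.8 = 142298.2.
n_{Very large} = 1679·5389·15.8 / 142298.2 = 1004.7.

1004.7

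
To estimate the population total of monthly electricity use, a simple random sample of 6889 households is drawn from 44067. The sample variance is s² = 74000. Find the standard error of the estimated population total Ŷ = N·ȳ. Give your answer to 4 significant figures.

Var(Ŷ) = N²·Var(ȳ) = N²·(1 − n/N)·s²/n.
f = 6889/44067 = 0.15633013; Var(ȳ) = 0.84366987·74000/6889 = 9.0625011.
Var(Ŷ) = 44067² · 9.0625011 = 1.7598475 × 10^10.
SE(Ŷ) = √(1.7598475 × 10^10) = 132700.

132700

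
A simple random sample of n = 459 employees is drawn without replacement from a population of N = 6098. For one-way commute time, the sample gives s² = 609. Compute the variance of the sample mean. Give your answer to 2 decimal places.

Under SRS without replacement, Var(ȳ) = (1 − f)·s²/n with f = n/N = 459/6098 = 0.07527058.
Var(ȳ) = (1 − 0.07527058)·609/459 = 0.92472942·1.3267974 = 1.2269286.

1.23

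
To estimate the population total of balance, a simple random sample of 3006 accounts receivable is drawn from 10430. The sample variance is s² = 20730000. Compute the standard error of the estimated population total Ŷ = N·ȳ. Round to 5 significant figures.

730750

Var(Ŷ) = N²·Var(ȳ) = N²·(1 − n/N)·s²/n.
f = 3006/10430 = 0.28820709; Var(ȳ) = 0.71179291·20730000/3006 = 4908.6716.
Var(Ŷ) = 10430² · 4908.6716 = 5.3398935 × 10^11.
SE(Ŷ) = √(5.3398935 × 10^11) = 730750.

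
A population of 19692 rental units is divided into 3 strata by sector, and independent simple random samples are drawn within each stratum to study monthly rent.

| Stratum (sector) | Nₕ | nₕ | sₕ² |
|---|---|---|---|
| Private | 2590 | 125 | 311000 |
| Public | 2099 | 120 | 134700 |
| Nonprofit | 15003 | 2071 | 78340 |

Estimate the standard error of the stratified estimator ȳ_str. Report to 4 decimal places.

8.4802

Var(ȳ_str) = Σₕ Wₕ²(1 − fₕ)sₕ²/nₕ with Wₕ = Nₕ/N, N = 19692.
Private: Wₕ = 0.13152549; term = 0.13152549²·(1 − 0.04826255)·311000/125 = 40.96259.
Public: Wₕ = 0.10659151; term = 0.10659151²·(1 − 0.05717008)·134700/120 = 12.024442.
Nonprofit: Wₕ = 0.76188300; term = 0.76188300²·(1 − 0.13803906)·78340/2071 = 18.926383.
Sum = 71.913415.
SE = √(71.913415) = 8.4802.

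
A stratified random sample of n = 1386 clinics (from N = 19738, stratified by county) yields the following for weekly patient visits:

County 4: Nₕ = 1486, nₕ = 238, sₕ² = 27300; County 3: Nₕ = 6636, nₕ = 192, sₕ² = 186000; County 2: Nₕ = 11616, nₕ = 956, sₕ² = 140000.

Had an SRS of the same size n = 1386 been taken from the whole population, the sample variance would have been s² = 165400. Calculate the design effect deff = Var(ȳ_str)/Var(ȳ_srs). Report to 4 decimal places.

Var(ȳ_str) = Σ Wₕ²(1−fₕ)sₕ²/nₕ with Wₕ = Nₕ/19738:
  County 4: (1486/19738)²·(1−238/1486)·27300/238 = 0.54602534
  County 3: (6636/19738)²·(1−192/6636)·186000/192 = 106.33282
  County 2: (11616/19738)²·(1−956/11616)·140000/956 = 46.545496
  → Var(ȳ_str) = 153.42434.
Var(ȳ_srs) = (1 − 1386/19738)·165400/1386 = 110.95644.
deff = 153.42434 / 110.95644 = 1.3827.

1.3827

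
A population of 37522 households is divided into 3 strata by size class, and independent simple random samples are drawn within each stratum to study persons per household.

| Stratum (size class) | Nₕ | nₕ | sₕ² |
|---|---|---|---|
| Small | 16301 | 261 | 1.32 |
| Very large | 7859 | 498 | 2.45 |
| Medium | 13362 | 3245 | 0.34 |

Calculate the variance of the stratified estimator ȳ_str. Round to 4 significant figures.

Var(ȳ_str) = Σₕ Wₕ²(1 − fₕ)sₕ²/nₕ with Wₕ = Nₕ/N, N = 37522.
Small: Wₕ = 0.43443846; term = 0.43443846²·(1 − 0.01601129)·1.32/261 = 9.3924756 × 10^-4.
Very large: Wₕ = 0.20945046; term = 0.20945046²·(1 − 0.06336684)·2.45/498 = 2.0214774 × 10^-4.
Medium: Wₕ = 0.35611108; term = 0.35611108²·(1 − 0.24285287)·0.34/3245 = 1.0060405 × 10^-5.
Sum = 0.0011514557.

0.001151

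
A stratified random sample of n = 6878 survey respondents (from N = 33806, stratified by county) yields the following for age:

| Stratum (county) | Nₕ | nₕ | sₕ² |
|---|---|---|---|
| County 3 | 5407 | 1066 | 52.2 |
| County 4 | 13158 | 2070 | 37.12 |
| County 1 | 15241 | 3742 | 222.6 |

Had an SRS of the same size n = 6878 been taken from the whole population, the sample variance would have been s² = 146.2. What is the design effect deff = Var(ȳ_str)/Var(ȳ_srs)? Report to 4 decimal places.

0.7334

Var(ȳ_str) = Σ Wₕ²(1−fₕ)sₕ²/nₕ with Wₕ = Nₕ/33806:
  County 3: (5407/33806)²·(1−1066/5407)·52.2/1066 = 0.0010057079
  County 4: (13158/33806)²·(1−2070/13158)·37.12/2070 = 0.0022892496
  County 1: (15241/33806)²·(1−3742/15241)·222.6/3742 = 0.0091223628
  → Var(ȳ_str) = 0.01241732.
Var(ȳ_srs) = (1 − 6878/33806)·146.2/6878 = 0.016931503.
deff = 0.01241732 / 0.016931503 = 0.7334.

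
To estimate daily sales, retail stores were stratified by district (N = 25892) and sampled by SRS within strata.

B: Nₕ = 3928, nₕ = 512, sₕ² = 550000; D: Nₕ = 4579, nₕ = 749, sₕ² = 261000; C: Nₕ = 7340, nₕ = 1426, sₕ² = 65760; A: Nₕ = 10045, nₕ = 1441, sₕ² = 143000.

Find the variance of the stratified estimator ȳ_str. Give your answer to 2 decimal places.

46.40

Var(ȳ_str) = Σₕ Wₕ²(1 − fₕ)sₕ²/nₕ with Wₕ = Nₕ/N, N = 25892.
B: Wₕ = 0.15170709; term = 0.15170709²·(1 − 0.13034623)·550000/512 = 21.500615.
D: Wₕ = 0.17684999; term = 0.17684999²·(1 − 0.16357283)·261000/749 = 9.1158445.
C: Wₕ = 0.28348525; term = 0.28348525²·(1 − 0.19427793)·65760/1426 = 2.9859908.
A: Wₕ = 0.38795767; term = 0.38795767²·(1 − 0.14345445)·143000/1441 = 12.793554.
Sum = 46.396004.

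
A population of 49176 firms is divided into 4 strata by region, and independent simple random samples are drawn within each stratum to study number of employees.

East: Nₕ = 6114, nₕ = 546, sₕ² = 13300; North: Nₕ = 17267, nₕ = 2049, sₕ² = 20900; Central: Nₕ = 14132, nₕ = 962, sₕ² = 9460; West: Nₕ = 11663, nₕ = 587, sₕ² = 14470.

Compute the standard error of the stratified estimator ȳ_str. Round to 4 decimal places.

1.8775

Var(ȳ_str) = Σₕ Wₕ²(1 − fₕ)sₕ²/nₕ with Wₕ = Nₕ/N, N = 49176.
East: Wₕ = 0.12432894; term = 0.12432894²·(1 − 0.08930324)·13300/546 = 0.34290772.
North: Wₕ = 0.35112657; term = 0.35112657²·(1 − 0.11866566)·20900/2049 = 1.1083384.
Central: Wₕ = 0.28737596; term = 0.28737596²·(1 − 0.06807246)·9460/962 = 0.75683127.
West: Wₕ = 0.23716854; term = 0.23716854²·(1 − 0.05033010)·14470/587 = 1.3167922.
Sum = 3.5248696.
SE = √(3.5248696) = 1.8775.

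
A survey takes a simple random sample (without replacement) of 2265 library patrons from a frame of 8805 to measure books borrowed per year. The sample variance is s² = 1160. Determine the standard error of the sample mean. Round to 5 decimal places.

0.61676

Under SRS without replacement, Var(ȳ) = (1 − f)·s²/n with f = n/N = 2265/8805 = 0.25724020.
Var(ȳ) = (1 − 0.25724020)·1160/2265 = 0.74275980·0.51214128 = 0.38039795.
SE(ȳ) = √(0.38039795) = 0.61676.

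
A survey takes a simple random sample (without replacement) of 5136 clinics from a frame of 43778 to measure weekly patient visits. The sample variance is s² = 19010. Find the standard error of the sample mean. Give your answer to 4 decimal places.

Under SRS without replacement, Var(ȳ) = (1 − f)·s²/n with f = n/N = 5136/43778 = 0.11731920.
Var(ȳ) = (1 − 0.11731920)·19010/5136 = 0.88268080·3.701324 = 3.2670876.
SE(ȳ) = √(3.2670876) = 1.8075.

1.8075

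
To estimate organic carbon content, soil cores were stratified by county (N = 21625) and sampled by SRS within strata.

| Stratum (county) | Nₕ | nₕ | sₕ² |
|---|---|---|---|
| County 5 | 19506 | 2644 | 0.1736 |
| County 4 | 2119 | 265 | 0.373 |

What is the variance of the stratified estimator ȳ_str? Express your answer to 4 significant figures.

Var(ȳ_str) = Σₕ Wₕ²(1 − fₕ)sₕ²/nₕ with Wₕ = Nₕ/N, N = 21625.
County 5: Wₕ = 0.90201156; term = 0.90201156²·(1 − 0.13554804)·0.1736/2644 = 4.6179938 × 10^-5.
County 4: Wₕ = 0.09798844; term = 0.09798844²·(1 − 0.12505899)·0.373/265 = 1.1824735 × 10^-5.
Sum = 5.8004673 × 10^-5.

5.800 × 10^-5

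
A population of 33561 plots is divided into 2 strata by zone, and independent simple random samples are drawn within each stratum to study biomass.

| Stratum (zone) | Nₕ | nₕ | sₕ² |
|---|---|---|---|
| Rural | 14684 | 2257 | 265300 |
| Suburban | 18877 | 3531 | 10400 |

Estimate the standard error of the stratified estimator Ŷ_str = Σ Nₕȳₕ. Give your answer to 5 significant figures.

Var(Ŷ_str) = Σₕ Nₕ²(1 − fₕ)sₕ²/nₕ.
Rural: 14684²·(1 − 2257/14684)·265300/2257 = 2.144946 × 10^10.
Suburban: 18877²·(1 − 3531/18877)·10400/3531 = 8.5322543 × 10^8.
Sum = 2.2302685 × 10^10.
SE = √(2.2302685 × 10^10) = 149340.

149340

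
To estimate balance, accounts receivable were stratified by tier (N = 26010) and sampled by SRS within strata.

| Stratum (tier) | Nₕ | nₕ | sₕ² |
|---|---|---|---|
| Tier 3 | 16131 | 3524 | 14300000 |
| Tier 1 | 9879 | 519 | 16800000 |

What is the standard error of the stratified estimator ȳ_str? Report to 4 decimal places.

Var(ȳ_str) = Σₕ Wₕ²(1 − fₕ)sₕ²/nₕ with Wₕ = Nₕ/N, N = 26010.
Tier 3: Wₕ = 0.62018454; term = 0.62018454²·(1 − 0.21846135)·14300000/3524 = 1219.8108.
Tier 1: Wₕ = 0.37981546; term = 0.37981546²·(1 − 0.05253568)·16800000/519 = 4424.3559.
Sum = 5644.1667.
SE = √(5644.1667) = 75.1277.

75.1277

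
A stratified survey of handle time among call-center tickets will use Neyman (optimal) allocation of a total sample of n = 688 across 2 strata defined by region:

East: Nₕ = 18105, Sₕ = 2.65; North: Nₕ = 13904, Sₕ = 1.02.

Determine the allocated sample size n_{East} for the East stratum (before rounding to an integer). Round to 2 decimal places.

Neyman allocation: nₕ = n·NₕSₕ / Σⱼ NⱼSⱼ.
Σ NⱼSⱼ = 18105·2.65 + 13904·1.02 = 62160.33.
n_{East} = 688·18105·2.65 / 62160.33 = 531.03.

531.03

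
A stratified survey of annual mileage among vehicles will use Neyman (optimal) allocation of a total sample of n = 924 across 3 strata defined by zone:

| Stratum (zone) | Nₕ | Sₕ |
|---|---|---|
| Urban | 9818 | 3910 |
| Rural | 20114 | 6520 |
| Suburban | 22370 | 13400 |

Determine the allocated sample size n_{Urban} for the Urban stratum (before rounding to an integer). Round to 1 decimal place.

75.6

Neyman allocation: nₕ = n·NₕSₕ / Σⱼ NⱼSⱼ.
Σ NⱼSⱼ = 9818·3910 + 20114·6520 + 22370·13400 = 4.6928966 × 10^8.
n_{Urban} = 924·9818·3910 / (4.6928966 × 10^8) = 75.6.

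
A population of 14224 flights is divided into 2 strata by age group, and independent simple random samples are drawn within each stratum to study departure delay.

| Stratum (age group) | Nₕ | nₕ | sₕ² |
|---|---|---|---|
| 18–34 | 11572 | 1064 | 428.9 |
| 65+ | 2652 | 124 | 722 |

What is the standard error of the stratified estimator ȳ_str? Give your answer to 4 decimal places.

Var(ȳ_str) = Σₕ Wₕ²(1 − fₕ)sₕ²/nₕ with Wₕ = Nₕ/N, N = 14224.
18–34: Wₕ = 0.81355456; term = 0.81355456²·(1 − 0.09194608)·428.9/1064 = 0.24226988.
65+: Wₕ = 0.18644544; term = 0.18644544²·(1 − 0.04675716)·722/124 = 0.19294015.
Sum = 0.43521003.
SE = √(0.43521003) = 0.6597.

0.6597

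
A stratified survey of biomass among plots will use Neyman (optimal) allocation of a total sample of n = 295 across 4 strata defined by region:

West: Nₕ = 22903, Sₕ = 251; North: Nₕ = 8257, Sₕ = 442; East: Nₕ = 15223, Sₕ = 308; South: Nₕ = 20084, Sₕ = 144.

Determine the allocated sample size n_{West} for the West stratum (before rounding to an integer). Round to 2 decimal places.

99.88

Neyman allocation: nₕ = n·NₕSₕ / Σⱼ NⱼSⱼ.
Σ NⱼSⱼ = 22903·251 + 8257·442 + 15223·308 + 20084·144 = 1.6979027 × 10^7.
n_{West} = 295·22903·251 / (1.6979027 × 10^7) = 99.88.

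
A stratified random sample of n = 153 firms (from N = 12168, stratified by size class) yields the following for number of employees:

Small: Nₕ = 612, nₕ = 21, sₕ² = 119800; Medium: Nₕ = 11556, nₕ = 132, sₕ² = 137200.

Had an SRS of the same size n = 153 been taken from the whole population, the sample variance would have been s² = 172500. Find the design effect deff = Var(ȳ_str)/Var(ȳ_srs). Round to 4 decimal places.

Var(ȳ_str) = Σ Wₕ²(1−fₕ)sₕ²/nₕ with Wₕ = Nₕ/12168:
  Small: (612/12168)²·(1−21/612)·119800/21 = 13.935996
  Medium: (11556/12168)²·(1−132/11556)·137200/132 = 926.76048
  → Var(ȳ_str) = 940.69648.
Var(ȳ_srs) = (1 − 153/12168)·172500/153 = 1113.2745.
deff = 940.69648 / 1113.2745 = 0.8450.

0.8450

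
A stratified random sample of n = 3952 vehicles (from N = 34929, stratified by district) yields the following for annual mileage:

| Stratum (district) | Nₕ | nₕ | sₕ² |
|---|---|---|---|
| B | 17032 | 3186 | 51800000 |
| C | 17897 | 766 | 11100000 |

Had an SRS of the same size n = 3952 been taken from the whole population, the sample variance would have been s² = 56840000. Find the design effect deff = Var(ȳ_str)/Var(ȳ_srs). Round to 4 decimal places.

Var(ȳ_str) = Σ Wₕ²(1−fₕ)sₕ²/nₕ with Wₕ = Nₕ/34929:
  B: (17032/34929)²·(1−3186/17032)·51800000/3186 = 3142.6908
  C: (17897/34929)²·(1−766/17897)·11100000/766 = 3641.5381
  → Var(ȳ_str) = 6784.2289.
Var(ȳ_srs) = (1 − 3952/34929)·56840000/3952 = 12755.29.
deff = 6784.2289 / 12755.29 = 0.5319.

0.5319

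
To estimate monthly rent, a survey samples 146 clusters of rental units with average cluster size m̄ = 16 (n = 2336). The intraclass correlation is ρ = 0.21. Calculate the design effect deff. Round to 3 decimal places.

4.150

deff = 1 + (16 − 1)·0.21 = 1 + 3.15 = 4.15.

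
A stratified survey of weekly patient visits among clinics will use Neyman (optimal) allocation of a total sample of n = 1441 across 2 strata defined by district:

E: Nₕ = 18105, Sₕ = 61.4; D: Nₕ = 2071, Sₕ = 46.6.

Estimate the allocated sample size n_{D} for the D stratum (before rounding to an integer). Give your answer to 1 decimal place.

Neyman allocation: nₕ = n·NₕSₕ / Σⱼ NⱼSⱼ.
Σ NⱼSⱼ = 18105·61.4 + 2071·46.6 = 1.2081556 × 10^6.
n_{D} = 1441·2071·46.6 / (1.2081556 × 10^6) = 115.1.

115.1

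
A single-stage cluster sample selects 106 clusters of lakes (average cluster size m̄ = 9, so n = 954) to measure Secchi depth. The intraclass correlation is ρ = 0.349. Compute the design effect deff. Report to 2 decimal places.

3.79

deff = 1 + (9 − 1)·0.349 = 1 + 2.792 = 3.792.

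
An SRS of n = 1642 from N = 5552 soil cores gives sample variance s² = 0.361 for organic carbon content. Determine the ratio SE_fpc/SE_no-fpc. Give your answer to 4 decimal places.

0.8392

f = n/N = 1642/5552 = 0.29574928.
SE_no-fpc = √(s²/n) = 0.014827469; SE_fpc = √((1−f)s²/n) = 0.01244316.
Ratio = √(1−f) = 0.83919647.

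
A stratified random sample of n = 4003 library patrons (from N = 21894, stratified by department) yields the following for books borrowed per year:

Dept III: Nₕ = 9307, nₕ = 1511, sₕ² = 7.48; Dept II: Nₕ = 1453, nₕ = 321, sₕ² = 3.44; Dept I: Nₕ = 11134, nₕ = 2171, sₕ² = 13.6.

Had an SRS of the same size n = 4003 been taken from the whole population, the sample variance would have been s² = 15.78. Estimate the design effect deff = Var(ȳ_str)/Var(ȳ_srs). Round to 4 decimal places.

Var(ȳ_str) = Σ Wₕ²(1−fₕ)sₕ²/nₕ with Wₕ = Nₕ/21894:
  Dept III: (9307/21894)²·(1−1511/9307)·7.48/1511 = 7.4932194 × 10^-4
  Dept II: (1453/21894)²·(1−321/1453)·3.44/321 = 3.6771828 × 10^-5
  Dept I: (11134/21894)²·(1−2171/11134)·13.6/2171 = 0.0013041678
  → Var(ȳ_str) = 0.0020902616.
Var(ȳ_srs) = (1 − 4003/21894)·15.78/4003 = 0.0032212981.
deff = 0.0020902616 / 0.0032212981 = 0.6489.

0.6489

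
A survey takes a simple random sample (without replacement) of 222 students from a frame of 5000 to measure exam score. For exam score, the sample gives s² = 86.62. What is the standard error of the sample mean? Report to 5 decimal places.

Under SRS without replacement, Var(ȳ) = (1 − f)·s²/n with f = n/N = 222/5000 = 0.04440000.
Var(ȳ) = (1 − 0.04440000)·86.62/222 = 0.95560000·0.39018018 = 0.37285618.
SE(ȳ) = √(0.37285618) = 0.61062.

0.61062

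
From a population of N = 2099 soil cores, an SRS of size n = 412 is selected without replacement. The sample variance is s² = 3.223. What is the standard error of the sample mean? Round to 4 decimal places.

0.0793

Under SRS without replacement, Var(ȳ) = (1 − f)·s²/n with f = n/N = 412/2099 = 0.19628394.
Var(ȳ) = (1 − 0.19628394)·3.223/412 = 0.80371606·0.0078228155 = 0.0062873224.
SE(ȳ) = √(0.0062873224) = 0.0793.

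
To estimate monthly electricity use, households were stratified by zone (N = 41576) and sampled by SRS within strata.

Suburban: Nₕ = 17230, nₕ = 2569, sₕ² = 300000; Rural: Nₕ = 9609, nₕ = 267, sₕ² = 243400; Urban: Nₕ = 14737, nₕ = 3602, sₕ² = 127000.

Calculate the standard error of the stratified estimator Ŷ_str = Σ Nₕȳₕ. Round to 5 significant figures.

Var(Ŷ_str) = Σₕ Nₕ²(1 − fₕ)sₕ²/nₕ.
Suburban: 17230²·(1 − 2569/17230)·300000/2569 = 2.9498914 × 10^10.
Rural: 9609²·(1 − 267/9609)·243400/267 = 8.1832792 × 10^10.
Urban: 14737²·(1 − 3602/14737)·127000/3602 = 5.7857454 × 10^9.
Sum = 1.1711745 × 10^11.
SE = √(1.1711745 × 10^11) = 342220.

342220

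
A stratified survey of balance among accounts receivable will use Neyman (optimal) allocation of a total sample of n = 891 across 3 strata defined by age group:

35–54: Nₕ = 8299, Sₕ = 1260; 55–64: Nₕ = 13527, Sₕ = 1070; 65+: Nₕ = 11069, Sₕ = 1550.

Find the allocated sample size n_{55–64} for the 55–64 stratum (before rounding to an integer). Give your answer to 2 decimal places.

306.41

Neyman allocation: nₕ = n·NₕSₕ / Σⱼ NⱼSⱼ.
Σ NⱼSⱼ = 8299·1260 + 13527·1070 + 11069·1550 = 4.208758 × 10^7.
n_{55–64} = 891·13527·1070 / (4.208758 × 10^7) = 306.41.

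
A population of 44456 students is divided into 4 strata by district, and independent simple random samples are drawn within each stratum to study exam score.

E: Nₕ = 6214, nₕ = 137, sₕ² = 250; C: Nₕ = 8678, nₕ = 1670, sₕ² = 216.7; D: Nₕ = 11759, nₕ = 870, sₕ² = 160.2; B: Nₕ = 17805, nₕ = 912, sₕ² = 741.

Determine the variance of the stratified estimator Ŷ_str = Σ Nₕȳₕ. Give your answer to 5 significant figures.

3.4476 × 10^8

Var(Ŷ_str) = Σₕ Nₕ²(1 − fₕ)sₕ²/nₕ.
E: 6214²·(1 − 137/6214)·250/137 = 6.8909631 × 10^7.
C: 8678²·(1 − 1670/8678)·216.7/1670 = 7.8914386 × 10^6.
D: 11759²·(1 − 870/11759)·160.2/870 = 2.3577711 × 10^7.
B: 17805²·(1 − 912/17805)·741/912 = 2.4438364 × 10^8.
Sum = 3.4476242 × 10^8.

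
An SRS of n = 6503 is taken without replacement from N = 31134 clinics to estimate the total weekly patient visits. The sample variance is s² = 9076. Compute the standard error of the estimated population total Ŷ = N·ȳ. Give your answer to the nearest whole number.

32715

Var(Ŷ) = N²·Var(ȳ) = N²·(1 − n/N)·s²/n.
f = 6503/31134 = 0.20887133; Var(ȳ) = 0.79112867·9076/6503 = 1.1041494.
Var(Ŷ) = 31134² · 1.1041494 = 1.0702807 × 10^9.
SE(Ŷ) = √(1.0702807 × 10^9) = 32715.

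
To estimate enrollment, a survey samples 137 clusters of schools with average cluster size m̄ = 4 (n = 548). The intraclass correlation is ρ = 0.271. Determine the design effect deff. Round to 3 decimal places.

1.813

deff = 1 + (4 − 1)·0.271 = 1 + 0.813 = 1.813.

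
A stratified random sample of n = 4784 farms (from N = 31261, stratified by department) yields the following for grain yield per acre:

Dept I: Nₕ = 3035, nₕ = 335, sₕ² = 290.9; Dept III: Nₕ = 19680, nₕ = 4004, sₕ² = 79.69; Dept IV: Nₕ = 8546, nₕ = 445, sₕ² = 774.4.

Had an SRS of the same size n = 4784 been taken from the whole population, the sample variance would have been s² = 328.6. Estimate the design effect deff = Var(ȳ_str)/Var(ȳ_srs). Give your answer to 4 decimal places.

Var(ȳ_str) = Σ Wₕ²(1−fₕ)sₕ²/nₕ with Wₕ = Nₕ/31261:
  Dept I: (3035/31261)²·(1−335/3035)·290.9/335 = 0.0072814126
  Dept III: (19680/31261)²·(1−4004/19680)·79.69/4004 = 0.0062829611
  Dept IV: (8546/31261)²·(1−445/8546)·774.4/445 = 0.12328241
  → Var(ȳ_str) = 0.13684678.
Var(ȳ_srs) = (1 − 4784/31261)·328.6/4784 = 0.058175791.
deff = 0.13684678 / 0.058175791 = 2.3523.

2.3523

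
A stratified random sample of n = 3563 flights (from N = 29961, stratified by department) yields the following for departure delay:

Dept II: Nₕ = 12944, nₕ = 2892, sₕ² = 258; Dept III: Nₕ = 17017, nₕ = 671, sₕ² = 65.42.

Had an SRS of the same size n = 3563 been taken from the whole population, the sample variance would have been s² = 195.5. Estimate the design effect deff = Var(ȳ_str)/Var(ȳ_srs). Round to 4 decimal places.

0.8924

Var(ȳ_str) = Σ Wₕ²(1−fₕ)sₕ²/nₕ with Wₕ = Nₕ/29961:
  Dept II: (12944/29961)²·(1−2892/12944)·258/2892 = 0.012930931
  Dept III: (17017/29961)²·(1−671/17017)·65.42/671 = 0.030211334
  → Var(ȳ_str) = 0.043142265.
Var(ȳ_srs) = (1 − 3563/29961)·195.5/3563 = 0.048344343.
deff = 0.043142265 / 0.048344343 = 0.8924.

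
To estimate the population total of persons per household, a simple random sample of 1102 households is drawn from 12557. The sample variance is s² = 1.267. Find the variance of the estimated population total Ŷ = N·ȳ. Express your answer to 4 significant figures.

Var(Ŷ) = N²·Var(ȳ) = N²·(1 − n/N)·s²/n.
f = 1102/12557 = 0.08775982; Var(ȳ) = 0.91224018·1.267/1102 = 0.0010488279.
Var(Ŷ) = 12557² · 0.0010488279 = 165377.35.

165400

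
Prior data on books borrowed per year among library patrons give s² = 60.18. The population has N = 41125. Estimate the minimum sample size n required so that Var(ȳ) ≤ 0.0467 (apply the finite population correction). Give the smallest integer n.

1250

Without fpc, n₀ = s²/D = 60.18/0.0467 = 1288.6510.
With fpc, (1 − n/N)·s²/n ≤ D requires n ≥ n₀/(1 + n₀/N) = 1288.6510/(1 + 1288.6510/41125) = 1249.4980.
Rounding up, n = 1250.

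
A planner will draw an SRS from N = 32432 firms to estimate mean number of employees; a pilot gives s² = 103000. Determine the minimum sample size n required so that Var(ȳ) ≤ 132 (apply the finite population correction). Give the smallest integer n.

762

Without fpc, n₀ = s²/D = 103000/132 = 780.3030.
With fpc, (1 − n/N)·s²/n ≤ D requires n ≥ n₀/(1 + n₀/N) = 780.3030/(1 + 780.3030/32432) = 761.9703.
Rounding up, n = 762.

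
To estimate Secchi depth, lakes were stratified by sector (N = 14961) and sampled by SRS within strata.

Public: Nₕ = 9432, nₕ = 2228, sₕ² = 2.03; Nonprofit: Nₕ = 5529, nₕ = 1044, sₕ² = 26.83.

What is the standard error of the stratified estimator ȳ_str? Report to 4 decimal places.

Var(ȳ_str) = Σₕ Wₕ²(1 − fₕ)sₕ²/nₕ with Wₕ = Nₕ/N, N = 14961.
Public: Wₕ = 0.63043914; term = 0.63043914²·(1 − 0.23621713)·2.03/2228 = 2.765904 × 10^-4.
Nonprofit: Wₕ = 0.36956086; term = 0.36956086²·(1 − 0.18882257)·26.83/1044 = 0.0028471344.
Sum = 0.0031237248.
SE = √(0.0031237248) = 0.0559.

0.0559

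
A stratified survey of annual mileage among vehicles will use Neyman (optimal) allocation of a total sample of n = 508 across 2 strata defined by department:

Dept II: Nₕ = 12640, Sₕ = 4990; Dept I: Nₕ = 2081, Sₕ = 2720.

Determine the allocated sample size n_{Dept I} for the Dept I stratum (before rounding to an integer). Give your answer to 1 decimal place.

41.8

Neyman allocation: nₕ = n·NₕSₕ / Σⱼ NⱼSⱼ.
Σ NⱼSⱼ = 12640·4990 + 2081·2720 = 6.873392 × 10^7.
n_{Dept I} = 508·2081·2720 / (6.873392 × 10^7) = 41.8.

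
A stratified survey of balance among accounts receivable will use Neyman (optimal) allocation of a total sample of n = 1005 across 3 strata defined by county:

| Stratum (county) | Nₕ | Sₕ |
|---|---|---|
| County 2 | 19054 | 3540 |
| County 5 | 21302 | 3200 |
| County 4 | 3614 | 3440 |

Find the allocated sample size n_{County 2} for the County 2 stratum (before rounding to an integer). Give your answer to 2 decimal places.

457.88

Neyman allocation: nₕ = n·NₕSₕ / Σⱼ NⱼSⱼ.
Σ NⱼSⱼ = 19054·3540 + 21302·3200 + 3614·3440 = 1.4804972 × 10^8.
n_{County 2} = 1005·19054·3540 / (1.4804972 × 10^8) = 457.88.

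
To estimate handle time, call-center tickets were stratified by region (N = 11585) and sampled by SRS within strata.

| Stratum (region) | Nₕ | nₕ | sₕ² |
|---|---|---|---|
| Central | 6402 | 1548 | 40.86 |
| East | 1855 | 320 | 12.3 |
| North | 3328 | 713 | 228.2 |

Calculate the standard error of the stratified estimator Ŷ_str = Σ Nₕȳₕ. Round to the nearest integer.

Var(Ŷ_str) = Σₕ Nₕ²(1 − fₕ)sₕ²/nₕ.
Central: 6402²·(1 − 1548/6402)·40.86/1548 = 820243.59.
East: 1855²·(1 − 320/1855)·12.3/320 = 109447.9.
North: 3328²·(1 − 713/3328)·228.2/713 = 2.7853586 × 10^6.
Sum = 3.7150501 × 10^6.
SE = √(3.7150501 × 10^6) = 1927.

1927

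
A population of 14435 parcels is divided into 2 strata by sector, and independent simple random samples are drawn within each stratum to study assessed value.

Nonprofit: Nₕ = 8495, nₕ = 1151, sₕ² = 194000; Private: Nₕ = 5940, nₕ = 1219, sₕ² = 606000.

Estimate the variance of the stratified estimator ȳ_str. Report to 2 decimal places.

117.37

Var(ȳ_str) = Σₕ Wₕ²(1 − fₕ)sₕ²/nₕ with Wₕ = Nₕ/N, N = 14435.
Nonprofit: Wₕ = 0.58850017; term = 0.58850017²·(1 − 0.13549147)·194000/1151 = 50.464838.
Private: Wₕ = 0.41149983; term = 0.41149983²·(1 − 0.20521886)·606000/1219 = 66.904571.
Sum = 117.36941.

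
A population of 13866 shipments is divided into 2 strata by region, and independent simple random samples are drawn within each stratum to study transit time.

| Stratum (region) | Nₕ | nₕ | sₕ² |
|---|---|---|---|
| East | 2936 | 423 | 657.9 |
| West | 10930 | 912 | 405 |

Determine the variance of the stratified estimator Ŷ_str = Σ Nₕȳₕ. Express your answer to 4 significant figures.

Var(Ŷ_str) = Σₕ Nₕ²(1 − fₕ)sₕ²/nₕ.
East: 2936²·(1 − 423/2936)·657.9/423 = 1.1475406 × 10^7.
West: 10930²·(1 − 912/10930)·405/912 = 4.8625197 × 10^7.
Sum = 6.0100603 × 10^7.

6.010 × 10^7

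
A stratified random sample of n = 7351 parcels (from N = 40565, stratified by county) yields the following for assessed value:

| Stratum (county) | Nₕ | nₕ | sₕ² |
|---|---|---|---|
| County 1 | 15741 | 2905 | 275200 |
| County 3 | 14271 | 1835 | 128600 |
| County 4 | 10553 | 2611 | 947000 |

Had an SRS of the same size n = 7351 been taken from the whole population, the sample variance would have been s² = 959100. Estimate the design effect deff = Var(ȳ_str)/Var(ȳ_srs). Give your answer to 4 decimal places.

0.3526

Var(ȳ_str) = Σ Wₕ²(1−fₕ)sₕ²/nₕ with Wₕ = Nₕ/40565:
  County 1: (15741/40565)²·(1−2905/15741)·275200/2905 = 11.632187
  County 3: (14271/40565)²·(1−1835/14271)·128600/1835 = 7.5585251
  County 4: (10553/40565)²·(1−2611/10553)·947000/2611 = 18.473363
  → Var(ȳ_str) = 37.664075.
Var(ȳ_srs) = (1 − 7351/40565)·959100/7351 = 106.82851.
deff = 37.664075 / 106.82851 = 0.3526.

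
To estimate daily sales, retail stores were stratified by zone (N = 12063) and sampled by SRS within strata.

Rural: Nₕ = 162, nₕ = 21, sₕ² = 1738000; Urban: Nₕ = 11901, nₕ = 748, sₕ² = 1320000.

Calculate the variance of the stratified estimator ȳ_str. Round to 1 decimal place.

Var(ȳ_str) = Σₕ Wₕ²(1 − fₕ)sₕ²/nₕ with Wₕ = Nₕ/N, N = 12063.
Rural: Wₕ = 0.01342950; term = 0.01342950²·(1 − 0.12962963)·1738000/21 = 12.99134.
Urban: Wₕ = 0.98657050; term = 0.98657050²·(1 − 0.06285186)·1320000/748 = 1609.6699.
Sum = 1622.6612.

1622.7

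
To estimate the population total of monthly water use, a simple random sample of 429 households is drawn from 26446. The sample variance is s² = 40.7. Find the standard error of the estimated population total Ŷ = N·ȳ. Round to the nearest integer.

Var(Ŷ) = N²·Var(ȳ) = N²·(1 − n/N)·s²/n.
f = 429/26446 = 0.01622173; Var(ȳ) = 0.98377827·40.7/429 = 0.09333281.
Var(Ŷ) = 26446² · 0.09333281 = 6.5276119 × 10^7.
SE(Ŷ) = √(6.5276119 × 10^7) = 8079.

8079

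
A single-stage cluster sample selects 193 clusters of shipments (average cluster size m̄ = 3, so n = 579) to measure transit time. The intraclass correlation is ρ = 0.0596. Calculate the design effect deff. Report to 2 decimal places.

deff = 1 + (3 − 1)·0.0596 = 1 + 0.1192 = 1.1192.

1.12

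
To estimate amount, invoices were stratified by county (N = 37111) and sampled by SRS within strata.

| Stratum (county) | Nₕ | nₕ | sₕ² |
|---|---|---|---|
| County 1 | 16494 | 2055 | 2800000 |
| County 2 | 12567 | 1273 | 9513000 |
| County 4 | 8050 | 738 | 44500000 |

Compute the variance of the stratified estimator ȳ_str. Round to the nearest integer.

3583

Var(ȳ_str) = Σₕ Wₕ²(1 − fₕ)sₕ²/nₕ with Wₕ = Nₕ/N, N = 37111.
County 1: Wₕ = 0.44445043; term = 0.44445043²·(1 − 0.12459076)·2800000/2055 = 235.61558.
County 2: Wₕ = 0.33863275; term = 0.33863275²·(1 − 0.10129705)·9513000/1273 = 770.12847.
County 4: Wₕ = 0.21691682; term = 0.21691682²·(1 − 0.09167702)·44500000/738 = 2577.0948.
Sum = 3582.8389.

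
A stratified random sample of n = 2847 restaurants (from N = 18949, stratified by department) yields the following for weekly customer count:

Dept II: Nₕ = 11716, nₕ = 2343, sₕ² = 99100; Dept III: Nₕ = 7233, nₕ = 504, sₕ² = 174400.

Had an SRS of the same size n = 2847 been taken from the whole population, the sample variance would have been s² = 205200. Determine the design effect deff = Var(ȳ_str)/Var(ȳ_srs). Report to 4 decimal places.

Var(ȳ_str) = Σ Wₕ²(1−fₕ)sₕ²/nₕ with Wₕ = Nₕ/18949:
  Dept II: (11716/18949)²·(1−2343/11716)·99100/2343 = 12.935605
  Dept III: (7233/18949)²·(1−504/7233)·174400/504 = 46.904266
  → Var(ȳ_str) = 59.839871.
Var(ȳ_srs) = (1 − 2847/18949)·205200/2847 = 61.246802.
deff = 59.839871 / 61.246802 = 0.9770.

0.9770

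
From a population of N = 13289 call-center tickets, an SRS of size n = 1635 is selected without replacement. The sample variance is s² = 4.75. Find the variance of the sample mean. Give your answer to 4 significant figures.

Under SRS without replacement, Var(ȳ) = (1 − f)·s²/n with f = n/N = 1635/13289 = 0.12303409.
Var(ȳ) = (1 − 0.12303409)·4.75/1635 = 0.87696591·0.0029051988 = 0.0025477603.

0.002548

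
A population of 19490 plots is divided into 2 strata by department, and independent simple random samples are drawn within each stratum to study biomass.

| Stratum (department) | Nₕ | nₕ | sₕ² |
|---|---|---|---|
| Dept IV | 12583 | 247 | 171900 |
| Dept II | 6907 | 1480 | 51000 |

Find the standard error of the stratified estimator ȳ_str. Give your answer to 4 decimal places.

16.9644

Var(ȳ_str) = Σₕ Wₕ²(1 − fₕ)sₕ²/nₕ with Wₕ = Nₕ/N, N = 19490.
Dept IV: Wₕ = 0.64561313; term = 0.64561313²·(1 − 0.01962966)·171900/247 = 284.38966.
Dept II: Wₕ = 0.35438687; term = 0.35438687²·(1 − 0.21427537)·51000/1480 = 3.4004317.
Sum = 287.79009.
SE = √(287.79009) = 16.9644.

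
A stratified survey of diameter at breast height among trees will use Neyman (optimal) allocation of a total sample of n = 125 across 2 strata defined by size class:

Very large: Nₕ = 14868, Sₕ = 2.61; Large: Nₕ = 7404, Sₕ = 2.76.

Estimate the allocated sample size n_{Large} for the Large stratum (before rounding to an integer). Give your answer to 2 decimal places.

43.12

Neyman allocation: nₕ = n·NₕSₕ / Σⱼ NⱼSⱼ.
Σ NⱼSⱼ = 14868·2.61 + 7404·2.76 = 59240.52.
n_{Large} = 125·7404·2.76 / 59240.52 = 43.12.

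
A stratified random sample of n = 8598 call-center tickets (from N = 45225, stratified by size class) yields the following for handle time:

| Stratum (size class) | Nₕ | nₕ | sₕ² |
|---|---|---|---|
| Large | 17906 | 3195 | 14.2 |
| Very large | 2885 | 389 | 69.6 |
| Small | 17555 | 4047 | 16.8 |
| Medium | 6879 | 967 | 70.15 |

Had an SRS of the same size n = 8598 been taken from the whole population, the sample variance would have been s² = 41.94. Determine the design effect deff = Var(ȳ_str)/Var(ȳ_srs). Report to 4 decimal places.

0.7913

Var(ȳ_str) = Σ Wₕ²(1−fₕ)sₕ²/nₕ with Wₕ = Nₕ/45225:
  Large: (17906/45225)²·(1−3195/17906)·14.2/3195 = 5.7240195 × 10^-4
  Very large: (2885/45225)²·(1−389/2885)·69.6/389 = 6.2993086 × 10^-4
  Small: (17555/45225)²·(1−4047/17555)·16.8/4047 = 4.812944 × 10^-4
  Medium: (6879/45225)²·(1−967/6879)·70.15/967 = 0.00144246
  → Var(ȳ_str) = 0.0031260872.
Var(ȳ_srs) = (1 − 8598/45225)·41.94/8598 = 0.0039505154.
deff = 0.0031260872 / 0.0039505154 = 0.7913.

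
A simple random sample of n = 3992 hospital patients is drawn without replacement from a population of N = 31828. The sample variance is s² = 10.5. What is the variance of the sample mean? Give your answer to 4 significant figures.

0.002300

Under SRS without replacement, Var(ȳ) = (1 − f)·s²/n with f = n/N = 3992/31828 = 0.12542415.
Var(ȳ) = (1 − 0.12542415)·10.5/3992 = 0.87457585·0.0026302605 = 0.0023003623.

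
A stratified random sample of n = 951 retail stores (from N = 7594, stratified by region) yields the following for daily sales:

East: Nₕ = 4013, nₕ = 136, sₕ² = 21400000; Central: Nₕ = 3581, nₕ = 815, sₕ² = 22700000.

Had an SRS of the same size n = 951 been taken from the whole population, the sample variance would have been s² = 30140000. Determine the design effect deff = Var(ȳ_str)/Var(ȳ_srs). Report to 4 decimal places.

Var(ȳ_str) = Σ Wₕ²(1−fₕ)sₕ²/nₕ with Wₕ = Nₕ/7594:
  East: (4013/7594)²·(1−136/4013)·21400000/136 = 42452.047
  Central: (3581/7594)²·(1−815/3581)·22700000/815 = 4783.9162
  → Var(ȳ_str) = 47235.963.
Var(ȳ_srs) = (1 − 951/7594)·30140000/951 = 27724.032.
deff = 47235.963 / 27724.032 = 1.7038.

1.7038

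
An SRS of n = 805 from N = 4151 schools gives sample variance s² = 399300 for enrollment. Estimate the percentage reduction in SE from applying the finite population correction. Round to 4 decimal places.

f = n/N = 805/4151 = 0.19392917.
SE_no-fpc = √(s²/n) = 22.271615; SE_fpc = √((1−f)s²/n) = 19.995778.
Ratio = √(1−f) = 0.89781447. Reduction = 100·(1 − 0.89781447) = 10.2186%.

10.2186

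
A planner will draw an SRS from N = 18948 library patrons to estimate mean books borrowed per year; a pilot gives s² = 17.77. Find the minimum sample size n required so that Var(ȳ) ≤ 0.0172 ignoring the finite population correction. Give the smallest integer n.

Without fpc, n₀ = s²/D = 17.77/0.0172 = 1033.1395.
Rounding up, n = 1034.

1034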